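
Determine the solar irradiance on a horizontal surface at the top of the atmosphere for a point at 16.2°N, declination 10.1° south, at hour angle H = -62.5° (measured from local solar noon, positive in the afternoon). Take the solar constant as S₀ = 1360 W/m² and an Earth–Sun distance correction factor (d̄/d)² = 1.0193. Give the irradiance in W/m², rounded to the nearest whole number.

cos θ_z = sin φ sin δ + cos φ cos δ cos H = (0.2790)(-0.1754) + (0.9603)(0.9845)(0.4617) = 0.3876.
Top-of-atmosphere irradiance = S₀ (d̄/d)² cos θ_z = 1360 × 1.0193 × 0.3876 = 537.31 W/m².

537 W/m²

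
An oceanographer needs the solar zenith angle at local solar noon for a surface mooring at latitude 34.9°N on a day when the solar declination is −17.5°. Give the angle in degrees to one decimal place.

At local solar noon the hour angle is zero, so the zenith angle is |φ − δ| = |34.9° − (-17.5°)| = 52.4°.

52.4°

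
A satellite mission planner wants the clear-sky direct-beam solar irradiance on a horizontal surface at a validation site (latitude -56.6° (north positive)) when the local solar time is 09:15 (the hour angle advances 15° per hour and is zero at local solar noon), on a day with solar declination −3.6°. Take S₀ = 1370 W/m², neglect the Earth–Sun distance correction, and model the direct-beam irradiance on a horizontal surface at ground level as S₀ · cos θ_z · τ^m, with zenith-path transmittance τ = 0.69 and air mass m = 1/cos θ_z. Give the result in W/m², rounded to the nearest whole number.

Hour angle H = 15° × (9.25 − 12) = -41.25°.
cos θ_z = sin(-56.6°) sin(-3.6°) + cos(-56.6°) cos(-3.6°) cos(-41.25°) = 0.0524 + 0.4131 = 0.4655.
Air mass m = 1/cos θ_z = 1/0.4655 = 2.148; τ^m = 0.69^2.148 = 0.4507.
Surface direct beam = 1370 × 0.4655 × 0.4507 = 287.43 W/m².

287 W/m²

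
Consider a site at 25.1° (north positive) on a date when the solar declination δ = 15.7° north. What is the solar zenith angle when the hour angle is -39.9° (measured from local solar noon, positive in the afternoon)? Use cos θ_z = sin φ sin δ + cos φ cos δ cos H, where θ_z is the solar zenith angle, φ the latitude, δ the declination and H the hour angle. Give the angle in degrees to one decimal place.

38.4°

With φ = 25.1°, δ = 15.7°, H = -39.90°: sin φ sin δ = 0.1148, cos φ cos δ cos H = 0.6688, so cos θ_z = 0.7836.
θ_z = arccos(0.7836) = 38.41°.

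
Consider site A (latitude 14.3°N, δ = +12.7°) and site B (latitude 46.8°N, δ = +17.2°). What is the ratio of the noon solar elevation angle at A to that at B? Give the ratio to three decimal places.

1.464

A: 90° − |14.3 − (12.7)| = 88.40°.
B: 90° − |46.8 − (17.2)| = 60.40°.
Ratio A/B = 88.4000 / 60.4000 = 1.4636.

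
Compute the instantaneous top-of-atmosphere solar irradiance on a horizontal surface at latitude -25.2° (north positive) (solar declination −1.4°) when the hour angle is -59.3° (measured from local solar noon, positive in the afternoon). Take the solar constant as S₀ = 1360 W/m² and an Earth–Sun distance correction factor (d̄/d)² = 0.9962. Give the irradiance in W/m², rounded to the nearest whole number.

With φ = -25.2°, δ = -1.4°, H = -59.30°: sin φ sin δ = 0.0104, cos φ cos δ cos H = 0.4618, so cos θ_z = 0.4722.
Top-of-atmosphere irradiance = S₀ (d̄/d)² cos θ_z = 1360 × 0.9962 × 0.4722 = 639.75 W/m².

640 W/m²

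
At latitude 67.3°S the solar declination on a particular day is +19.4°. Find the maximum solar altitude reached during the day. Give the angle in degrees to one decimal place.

At local solar noon the hour angle is zero, so the elevation is 90° − |φ − δ| = 90° − |-67.3° − (19.4°)| = 90° − 86.7° = 3.3°.

3.3°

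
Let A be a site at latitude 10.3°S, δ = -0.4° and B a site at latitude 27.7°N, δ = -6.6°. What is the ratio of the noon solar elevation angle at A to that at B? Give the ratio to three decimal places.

A: 90° − |-10.3 − (-0.4)| = 80.10°.
B: 90° − |27.7 − (-6.6)| = 55.70°.
Ratio A/B = 80.1000 / 55.7000 = 1.4381.

1.438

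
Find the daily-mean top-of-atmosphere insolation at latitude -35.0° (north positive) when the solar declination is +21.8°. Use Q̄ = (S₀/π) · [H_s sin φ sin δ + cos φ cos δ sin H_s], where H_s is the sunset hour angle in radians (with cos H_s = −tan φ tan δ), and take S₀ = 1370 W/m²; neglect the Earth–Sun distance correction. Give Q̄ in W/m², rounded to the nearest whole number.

cos H_s = −tan(-35.0°) · tan(21.8°) = 0.2801, so H_s = arccos(0.2801) = 73.73°. In radians, H_s = 1.2868.
H_s sin φ sin δ = 1.2868 × -0.5736 × 0.3714 = -0.2741.
cos φ cos δ sin H_s = 0.8192 × 0.9285 × 0.9599 = 0.7301.
Q̄ = (1370/π) × (-0.2741 + 0.7301) = 436.08 × 0.4560 = 198.85 W/m².

199 W/m²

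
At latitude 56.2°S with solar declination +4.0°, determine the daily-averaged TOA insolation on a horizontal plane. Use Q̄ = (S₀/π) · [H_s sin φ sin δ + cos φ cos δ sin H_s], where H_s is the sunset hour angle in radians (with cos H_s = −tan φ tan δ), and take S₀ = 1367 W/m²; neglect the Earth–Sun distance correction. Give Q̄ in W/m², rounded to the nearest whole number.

−tan φ tan δ = −(-1.4938)(0.0699) = 0.1044; H_s = arccos(0.1044) = 84.01°. In radians, H_s = 1.4663.
H_s sin φ sin δ = 1.4663 × -0.8310 × 0.0698 = -0.0851.
cos φ cos δ sin H_s = 0.5563 × 0.9976 × 0.9945 = 0.5519.
Q̄ = (1367/π) × (-0.0851 + 0.5519) = 435.13 × 0.4668 = 203.12 W/m².

203 W/m²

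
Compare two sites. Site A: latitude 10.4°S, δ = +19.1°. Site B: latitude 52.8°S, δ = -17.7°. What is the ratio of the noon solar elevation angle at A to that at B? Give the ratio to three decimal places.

1.102

A: 90° − |-10.4 − (19.1)| = 60.50°.
B: 90° − |-52.8 − (-17.7)| = 54.90°.
Ratio A/B = 60.5000 / 54.9000 = 1.1020.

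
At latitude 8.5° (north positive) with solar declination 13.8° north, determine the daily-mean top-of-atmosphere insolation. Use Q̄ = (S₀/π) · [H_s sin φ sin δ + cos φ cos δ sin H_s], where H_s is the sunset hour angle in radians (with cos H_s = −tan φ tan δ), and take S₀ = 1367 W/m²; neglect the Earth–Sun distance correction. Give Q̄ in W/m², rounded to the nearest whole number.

442 W/m²

The sunset hour angle satisfies cos H_s = −tan φ tan δ = -0.0367, giving H_s = 92.10°. In radians, H_s = 1.6074.
H_s sin φ sin δ = 1.6074 × 0.1478 × 0.2385 = 0.0567.
cos φ cos δ sin H_s = 0.9890 × 0.9711 × 0.9993 = 0.9597.
Q̄ = (1367/π) × (0.0567 + 0.9597) = 435.13 × 1.0164 = 442.27 W/m².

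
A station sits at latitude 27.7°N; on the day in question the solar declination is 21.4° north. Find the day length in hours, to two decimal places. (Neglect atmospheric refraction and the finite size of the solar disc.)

13.58 hours

The sunset hour angle satisfies cos H_s = −tan φ tan δ = -0.2057, giving H_s = 101.87°.
Day length = 2 H_s / 15° h⁻¹ = 203.74° / 15 = 13.583 h.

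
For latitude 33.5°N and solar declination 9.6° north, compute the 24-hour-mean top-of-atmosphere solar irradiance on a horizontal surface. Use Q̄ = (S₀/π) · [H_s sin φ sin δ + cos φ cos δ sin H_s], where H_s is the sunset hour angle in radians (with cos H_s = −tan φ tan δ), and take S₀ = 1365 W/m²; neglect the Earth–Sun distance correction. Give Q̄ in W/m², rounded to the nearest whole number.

422 W/m²

cos H_s = −tan(33.5°) · tan(9.6°) = -0.1119, so H_s = arccos(-0.1119) = 96.42°. In radians, H_s = 1.6828.
H_s sin φ sin δ = 1.6828 × 0.5519 × 0.1668 = 0.1549.
cos φ cos δ sin H_s = 0.8339 × 0.9860 × 0.9937 = 0.8170.
Q̄ = (1365/π) × (0.1549 + 0.8170) = 434.49 × 0.9719 = 422.28 W/m².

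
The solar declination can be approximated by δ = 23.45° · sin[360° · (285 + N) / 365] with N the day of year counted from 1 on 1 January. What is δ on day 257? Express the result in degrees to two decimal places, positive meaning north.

+2.22°

360 × (285 + 257) / 365 = 534.575°; sin(534.575°) = 0.0945.
δ = 23.45 × 0.0945 = 2.216° ≈ +2.22°.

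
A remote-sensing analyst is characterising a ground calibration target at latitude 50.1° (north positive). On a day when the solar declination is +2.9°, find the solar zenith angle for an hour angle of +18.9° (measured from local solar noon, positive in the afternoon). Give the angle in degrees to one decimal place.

49.8°

cos θ_z = sin φ sin δ + cos φ cos δ cos H = (0.7672)(0.0506) + (0.6414)(0.9987)(0.9461) = 0.6449.
θ_z = arccos(0.6449) = 49.84°.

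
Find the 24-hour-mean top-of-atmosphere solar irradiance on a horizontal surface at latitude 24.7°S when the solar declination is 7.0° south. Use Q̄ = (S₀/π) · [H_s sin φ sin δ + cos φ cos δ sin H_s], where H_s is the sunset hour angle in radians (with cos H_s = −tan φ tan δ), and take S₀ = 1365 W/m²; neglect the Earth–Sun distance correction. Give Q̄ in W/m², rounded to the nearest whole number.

cos H_s = −tan(-24.7°) · tan(-7.0°) = -0.0565, so H_s = arccos(-0.0565) = 93.24°. In radians, H_s = 1.6273.
H_s sin φ sin δ = 1.6273 × -0.4179 × -0.1219 = 0.0829.
cos φ cos δ sin H_s = 0.9085 × 0.9925 × 0.9984 = 0.9002.
Q̄ = (1365/π) × (0.0829 + 0.9002) = 434.49 × 0.9831 = 427.15 W/m².

427 W/m²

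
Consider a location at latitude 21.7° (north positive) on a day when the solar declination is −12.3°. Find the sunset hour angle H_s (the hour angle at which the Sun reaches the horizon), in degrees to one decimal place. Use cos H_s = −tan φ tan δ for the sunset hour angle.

85.0°

cos H_s = −tan(21.7°) · tan(-12.3°) = 0.0868, so H_s = arccos(0.0868) = 85.02°.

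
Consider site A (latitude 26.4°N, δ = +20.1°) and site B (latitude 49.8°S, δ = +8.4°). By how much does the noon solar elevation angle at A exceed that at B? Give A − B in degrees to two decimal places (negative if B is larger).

A: 90° − |26.4 − (20.1)| = 83.70°.
B: 90° − |-49.8 − (8.4)| = 31.80°.
A − B = 83.70 − 31.80 = 51.90°.

+51.90°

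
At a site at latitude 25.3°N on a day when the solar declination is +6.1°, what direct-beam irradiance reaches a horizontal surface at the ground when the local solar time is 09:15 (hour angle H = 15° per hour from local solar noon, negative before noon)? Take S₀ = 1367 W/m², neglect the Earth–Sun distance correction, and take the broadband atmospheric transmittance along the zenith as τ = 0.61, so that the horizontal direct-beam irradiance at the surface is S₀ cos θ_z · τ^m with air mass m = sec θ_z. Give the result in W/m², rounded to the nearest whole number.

Hour angle H = 15° × (9.25 − 12) = -41.25°.
cos θ_z = sin(25.3°) sin(6.1°) + cos(25.3°) cos(6.1°) cos(-41.25°) = 0.0454 + 0.6759 = 0.7213.
Air mass m = 1/cos θ_z = 1/0.7213 = 1.386; τ^m = 0.61^1.386 = 0.5040.
Surface direct beam = 1367 × 0.7213 × 0.5040 = 496.95 W/m².

497 W/m²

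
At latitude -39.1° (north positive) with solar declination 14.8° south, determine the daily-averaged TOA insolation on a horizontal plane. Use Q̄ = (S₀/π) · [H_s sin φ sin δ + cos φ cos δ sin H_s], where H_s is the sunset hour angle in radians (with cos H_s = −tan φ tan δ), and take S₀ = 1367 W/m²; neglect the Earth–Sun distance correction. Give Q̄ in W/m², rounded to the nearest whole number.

444 W/m²

−tan φ tan δ = −(-0.8127)(-0.2642) = -0.2147; H_s = arccos(-0.2147) = 102.40°. In radians, H_s = 1.7872.
H_s sin φ sin δ = 1.7872 × -0.6307 × -0.2554 = 0.2879.
cos φ cos δ sin H_s = 0.7760 × 0.9668 × 0.9767 = 0.7328.
Q̄ = (1367/π) × (0.2879 + 0.7328) = 435.13 × 1.0207 = 444.14 W/m².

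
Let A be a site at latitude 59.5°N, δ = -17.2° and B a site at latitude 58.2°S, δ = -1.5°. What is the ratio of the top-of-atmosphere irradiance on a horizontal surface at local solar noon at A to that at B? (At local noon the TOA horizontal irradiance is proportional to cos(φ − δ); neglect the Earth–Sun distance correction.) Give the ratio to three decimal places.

A: cos θ_z = cos(59.5° − (-17.2°)) = 0.2300.
B: cos θ_z = cos(-58.2° − (-1.5°)) = 0.5490.
Ratio A/B = 0.2300 / 0.5490 = 0.4189.

0.419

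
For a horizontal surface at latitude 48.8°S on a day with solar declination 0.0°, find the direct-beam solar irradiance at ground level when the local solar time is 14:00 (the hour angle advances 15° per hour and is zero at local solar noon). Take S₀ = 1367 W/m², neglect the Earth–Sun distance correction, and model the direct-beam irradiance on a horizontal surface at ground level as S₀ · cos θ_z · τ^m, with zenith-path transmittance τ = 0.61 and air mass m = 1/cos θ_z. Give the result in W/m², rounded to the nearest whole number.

328 W/m²

Hour angle H = 15° × (14 − 12) = 30.00°.
cos θ_z = sin(-48.8°) sin(0.0°) + cos(-48.8°) cos(0.0°) cos(30.00°) = 0.0000 + 0.5704 = 0.5704.
Air mass m = 1/cos θ_z = 1/0.5704 = 1.753; τ^m = 0.61^1.753 = 0.4204.
Surface direct beam = 1367 × 0.5704 × 0.4204 = 327.80 W/m².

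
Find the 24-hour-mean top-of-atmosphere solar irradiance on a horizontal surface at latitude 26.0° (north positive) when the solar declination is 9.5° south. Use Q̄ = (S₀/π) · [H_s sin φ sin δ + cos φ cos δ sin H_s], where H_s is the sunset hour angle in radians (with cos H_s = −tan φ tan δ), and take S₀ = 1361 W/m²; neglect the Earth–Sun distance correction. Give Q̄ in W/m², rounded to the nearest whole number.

336 W/m²

−tan φ tan δ = −(0.4877)(-0.1673) = 0.0816; H_s = arccos(0.0816) = 85.32°. In radians, H_s = 1.4891.
H_s sin φ sin δ = 1.4891 × 0.4384 × -0.1650 = -0.1077.
cos φ cos δ sin H_s = 0.8988 × 0.9863 × 0.9967 = 0.8836.
Q̄ = (1361/π) × (-0.1077 + 0.8836) = 433.22 × 0.7759 = 336.14 W/m².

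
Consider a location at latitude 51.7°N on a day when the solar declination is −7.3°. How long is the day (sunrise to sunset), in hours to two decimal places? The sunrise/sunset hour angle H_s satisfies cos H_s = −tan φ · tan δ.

The sunset hour angle satisfies cos H_s = −tan φ tan δ = 0.1622, giving H_s = 80.67°.
Day length = 2 H_s / 15° h⁻¹ = 161.34° / 15 = 10.756 h.

10.76 hours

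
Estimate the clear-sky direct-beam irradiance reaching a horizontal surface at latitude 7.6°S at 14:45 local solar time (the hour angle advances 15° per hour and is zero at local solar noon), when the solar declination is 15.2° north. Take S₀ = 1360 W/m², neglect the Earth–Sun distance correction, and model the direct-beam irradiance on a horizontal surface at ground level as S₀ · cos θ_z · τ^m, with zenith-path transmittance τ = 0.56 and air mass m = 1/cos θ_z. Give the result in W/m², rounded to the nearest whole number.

399 W/m²

Hour angle H = 15° × (14.75 − 12) = 41.25°.
With φ = -7.6°, δ = 15.2°, H = 41.25°: sin φ sin δ = -0.0347, cos φ cos δ cos H = 0.7192, so cos θ_z = 0.6845.
Air mass m = 1/cos θ_z = 1/0.6845 = 1.461; τ^m = 0.56^1.461 = 0.4286.
Surface direct beam = 1360 × 0.6845 × 0.4286 = 398.99 W/m².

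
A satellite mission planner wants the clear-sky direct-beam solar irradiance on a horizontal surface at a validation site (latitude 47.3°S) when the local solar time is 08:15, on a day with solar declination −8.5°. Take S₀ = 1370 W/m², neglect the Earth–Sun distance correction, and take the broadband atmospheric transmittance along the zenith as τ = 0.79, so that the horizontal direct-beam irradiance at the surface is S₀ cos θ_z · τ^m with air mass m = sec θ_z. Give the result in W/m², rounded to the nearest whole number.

404 W/m²

Hour angle H = 15° × (8.25 − 12) = -56.25°.
With φ = -47.3°, δ = -8.5°, H = -56.25°: sin φ sin δ = 0.1086, cos φ cos δ cos H = 0.3726, so cos θ_z = 0.4812.
Air mass m = 1/cos θ_z = 1/0.4812 = 2.078; τ^m = 0.79^2.078 = 0.6127.
Surface direct beam = 1370 × 0.4812 × 0.6127 = 403.92 W/m².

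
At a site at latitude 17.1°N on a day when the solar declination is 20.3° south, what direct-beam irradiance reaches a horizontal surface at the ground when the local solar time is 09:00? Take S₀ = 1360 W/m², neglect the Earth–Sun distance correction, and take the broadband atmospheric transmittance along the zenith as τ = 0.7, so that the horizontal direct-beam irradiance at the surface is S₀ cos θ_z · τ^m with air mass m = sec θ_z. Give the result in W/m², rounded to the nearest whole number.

Hour angle H = 15° × (9 − 12) = -45.00°.
cos θ_z = sin(17.1°) sin(-20.3°) + cos(17.1°) cos(-20.3°) cos(-45.00°) = -0.1020 + 0.6339 = 0.5319.
Air mass m = 1/cos θ_z = 1/0.5319 = 1.880; τ^m = 0.7^1.880 = 0.5114.
Surface direct beam = 1360 × 0.5319 × 0.5114 = 369.94 W/m².

370 W/m²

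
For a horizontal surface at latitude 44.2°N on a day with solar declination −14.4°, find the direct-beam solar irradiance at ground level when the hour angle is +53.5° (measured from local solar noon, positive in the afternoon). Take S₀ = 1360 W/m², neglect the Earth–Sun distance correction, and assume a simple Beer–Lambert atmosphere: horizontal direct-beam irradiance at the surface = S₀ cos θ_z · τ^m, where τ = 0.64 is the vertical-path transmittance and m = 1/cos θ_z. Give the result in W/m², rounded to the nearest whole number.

51 W/m²

cos θ_z = sin(44.2°) sin(-14.4°) + cos(44.2°) cos(-14.4°) cos(53.50°) = -0.1734 + 0.4130 = 0.2396.
Air mass m = 1/cos θ_z = 1/0.2396 = 4.174; τ^m = 0.64^4.174 = 0.1552.
Surface direct beam = 1360 × 0.2396 × 0.1552 = 50.57 W/m².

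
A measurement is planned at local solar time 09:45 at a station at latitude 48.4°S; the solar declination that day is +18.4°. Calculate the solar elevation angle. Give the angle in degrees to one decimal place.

16.7°

Hour angle H = 15° × (9.75 − 12) = -33.75°.
cos θ_z = sin φ sin δ + cos φ cos δ cos H = (-0.7478)(0.3156) + (0.6639)(0.9489)(0.8315) = 0.2878.
θ_z = arccos(0.2878) = 73.27°, so the elevation is 90° − 73.27° = 16.73°.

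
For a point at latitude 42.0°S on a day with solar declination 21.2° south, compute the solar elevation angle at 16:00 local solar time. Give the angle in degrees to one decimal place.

36.0°

Hour angle H = 15° × (16 − 12) = 60.00°.
cos θ_z = sin φ sin δ + cos φ cos δ cos H = (-0.6691)(-0.3616) + (0.7431)(0.9323)(0.5000) = 0.5883.
θ_z = arccos(0.5883) = 53.96°, so the elevation is 90° − 53.96° = 36.04°.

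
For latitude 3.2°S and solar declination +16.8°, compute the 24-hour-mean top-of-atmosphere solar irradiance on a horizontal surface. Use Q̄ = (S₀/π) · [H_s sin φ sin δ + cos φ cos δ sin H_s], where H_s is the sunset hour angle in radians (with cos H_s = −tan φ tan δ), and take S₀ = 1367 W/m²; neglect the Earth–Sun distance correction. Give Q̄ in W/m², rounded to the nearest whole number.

−tan φ tan δ = −(-0.0559)(0.3019) = 0.0169; H_s = arccos(0.0169) = 89.03°. In radians, H_s = 1.5539.
H_s sin φ sin δ = 1.5539 × -0.0558 × 0.2890 = -0.0251.
cos φ cos δ sin H_s = 0.9984 × 0.9573 × 0.9999 = 0.9557.
Q̄ = (1367/π) × (-0.0251 + 0.9557) = 435.13 × 0.9306 = 404.93 W/m².

405 W/m²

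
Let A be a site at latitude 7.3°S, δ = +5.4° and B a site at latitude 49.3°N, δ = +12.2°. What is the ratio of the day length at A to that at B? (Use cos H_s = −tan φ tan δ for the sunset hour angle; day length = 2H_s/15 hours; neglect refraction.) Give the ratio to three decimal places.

0.854

A: H_s = arccos(−tan -7.3° · tan 5.4°) = 89.31°, so 2H_s/15 = 11.9080 h.
B: H_s = arccos(−tan 49.3° · tan 12.2°) = 104.56°, so 2H_s/15 = 13.9413 h.
Ratio A/B = 11.9080 / 13.9413 = 0.8542.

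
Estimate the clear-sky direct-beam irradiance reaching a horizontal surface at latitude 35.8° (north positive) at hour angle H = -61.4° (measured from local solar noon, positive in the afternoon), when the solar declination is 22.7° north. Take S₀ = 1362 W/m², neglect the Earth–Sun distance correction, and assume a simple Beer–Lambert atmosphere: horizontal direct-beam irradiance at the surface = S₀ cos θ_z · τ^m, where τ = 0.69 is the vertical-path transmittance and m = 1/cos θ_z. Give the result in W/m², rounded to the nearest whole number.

cos θ_z = sin(35.8°) sin(22.7°) + cos(35.8°) cos(22.7°) cos(-61.40°) = 0.2257 + 0.3582 = 0.5839.
Air mass m = 1/cos θ_z = 1/0.5839 = 1.713; τ^m = 0.69^1.713 = 0.5296.
Surface direct beam = 1362 × 0.5839 × 0.5296 = 421.18 W/m².

421 W/m²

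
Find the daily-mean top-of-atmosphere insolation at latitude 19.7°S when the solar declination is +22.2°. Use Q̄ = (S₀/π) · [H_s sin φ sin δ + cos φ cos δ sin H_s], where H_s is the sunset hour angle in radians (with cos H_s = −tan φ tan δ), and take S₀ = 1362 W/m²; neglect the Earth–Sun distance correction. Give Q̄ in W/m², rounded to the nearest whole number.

−tan φ tan δ = −(-0.3581)(0.4081) = 0.1461; H_s = arccos(0.1461) = 81.60°. In radians, H_s = 1.4242.
H_s sin φ sin δ = 1.4242 × -0.3371 × 0.3778 = -0.1814.
cos φ cos δ sin H_s = 0.9415 × 0.9259 × 0.9893 = 0.8624.
Q̄ = (1362/π) × (-0.1814 + 0.8624) = 433.54 × 0.6810 = 295.24 W/m².

295 W/m²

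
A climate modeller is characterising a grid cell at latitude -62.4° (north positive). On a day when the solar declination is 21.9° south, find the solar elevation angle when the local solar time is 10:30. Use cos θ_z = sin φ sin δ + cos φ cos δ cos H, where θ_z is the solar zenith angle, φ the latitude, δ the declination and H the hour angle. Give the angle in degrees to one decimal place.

46.7°

Hour angle H = 15° × (10.5 − 12) = -22.50°.
cos θ_z = sin(-62.4°) sin(-21.9°) + cos(-62.4°) cos(-21.9°) cos(-22.50°) = 0.3305 + 0.3971 = 0.7276.
θ_z = arccos(0.7276) = 43.31°, so the elevation is 90° − 43.31° = 46.69°.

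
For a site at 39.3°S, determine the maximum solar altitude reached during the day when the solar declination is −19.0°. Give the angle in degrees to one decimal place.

69.7°

At local solar noon the hour angle is zero, so the elevation is 90° − |φ − δ| = 90° − |-39.3° − (-19.0°)| = 90° − 20.3° = 69.7°.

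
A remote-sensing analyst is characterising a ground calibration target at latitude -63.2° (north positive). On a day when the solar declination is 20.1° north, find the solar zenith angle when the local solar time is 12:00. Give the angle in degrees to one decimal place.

83.3°

Hour angle H = 15° × (12 − 12) = 0.00°.
cos θ_z = sin(-63.2°) sin(20.1°) + cos(-63.2°) cos(20.1°) cos(0.00°) = -0.3067 + 0.4234 = 0.1167.
θ_z = arccos(0.1167) = 83.30°.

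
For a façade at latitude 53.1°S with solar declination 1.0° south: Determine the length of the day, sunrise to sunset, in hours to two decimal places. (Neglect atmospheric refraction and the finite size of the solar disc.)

The sunset hour angle satisfies cos H_s = −tan φ tan δ = -0.0232, giving H_s = 91.33°.
Day length = 2 H_s / 15° h⁻¹ = 182.66° / 15 = 12.177 h.

12.18 hours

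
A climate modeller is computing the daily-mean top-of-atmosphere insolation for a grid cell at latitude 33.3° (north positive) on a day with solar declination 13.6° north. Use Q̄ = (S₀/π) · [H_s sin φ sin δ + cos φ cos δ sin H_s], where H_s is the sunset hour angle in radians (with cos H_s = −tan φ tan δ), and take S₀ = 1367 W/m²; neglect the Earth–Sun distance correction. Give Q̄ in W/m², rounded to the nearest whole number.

The sunset hour angle satisfies cos H_s = −tan φ tan δ = -0.1589, giving H_s = 99.14°. In radians, H_s = 1.7303.
H_s sin φ sin δ = 1.7303 × 0.5490 × 0.2351 = 0.2233.
cos φ cos δ sin H_s = 0.8358 × 0.9720 × 0.9873 = 0.8021.
Q̄ = (1367/π) × (0.2233 + 0.8021) = 435.13 × 1.0254 = 446.18 W/m².

446 W/m²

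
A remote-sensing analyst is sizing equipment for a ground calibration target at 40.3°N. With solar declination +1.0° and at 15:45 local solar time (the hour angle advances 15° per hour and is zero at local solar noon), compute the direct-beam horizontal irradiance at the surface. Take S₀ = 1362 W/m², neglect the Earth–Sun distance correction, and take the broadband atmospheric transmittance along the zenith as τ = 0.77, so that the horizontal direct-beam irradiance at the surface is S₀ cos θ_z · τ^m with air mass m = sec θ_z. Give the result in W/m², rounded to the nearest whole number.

325 W/m²

Hour angle H = 15° × (15.75 − 12) = 56.25°.
With φ = 40.3°, δ = 1.0°, H = 56.25°: sin φ sin δ = 0.0113, cos φ cos δ cos H = 0.4237, so cos θ_z = 0.4350.
Air mass m = 1/cos θ_z = 1/0.4350 = 2.299; τ^m = 0.77^2.299 = 0.5483.
Surface direct beam = 1362 × 0.4350 × 0.5483 = 324.85 W/m².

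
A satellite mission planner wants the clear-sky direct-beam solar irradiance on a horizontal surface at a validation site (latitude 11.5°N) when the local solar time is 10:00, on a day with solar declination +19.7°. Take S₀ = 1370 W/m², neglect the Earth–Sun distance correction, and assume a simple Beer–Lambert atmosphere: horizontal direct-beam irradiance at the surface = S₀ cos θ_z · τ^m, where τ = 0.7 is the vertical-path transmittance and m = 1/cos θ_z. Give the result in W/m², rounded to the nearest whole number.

Hour angle H = 15° × (10 − 12) = -30.00°.
With φ = 11.5°, δ = 19.7°, H = -30.00°: sin φ sin δ = 0.0672, cos φ cos δ cos H = 0.7990, so cos θ_z = 0.8662.
Air mass m = 1/cos θ_z = 1/0.8662 = 1.154; τ^m = 0.7^1.154 = 0.6626.
Surface direct beam = 1370 × 0.8662 × 0.6626 = 786.30 W/m².

786 W/m²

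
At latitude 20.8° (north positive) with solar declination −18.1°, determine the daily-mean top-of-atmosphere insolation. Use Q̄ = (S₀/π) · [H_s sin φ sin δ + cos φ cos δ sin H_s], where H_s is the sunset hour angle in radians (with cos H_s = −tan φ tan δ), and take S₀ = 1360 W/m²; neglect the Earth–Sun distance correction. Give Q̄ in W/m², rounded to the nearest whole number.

313 W/m²

−tan φ tan δ = −(0.3799)(-0.3269) = 0.1242; H_s = arccos(0.1242) = 82.87°. In radians, H_s = 1.4464.
H_s sin φ sin δ = 1.4464 × 0.3551 × -0.3107 = -0.1596.
cos φ cos δ sin H_s = 0.9348 × 0.9505 × 0.9923 = 0.8817.
Q̄ = (1360/π) × (-0.1596 + 0.8817) = 432.90 × 0.7221 = 312.60 W/m².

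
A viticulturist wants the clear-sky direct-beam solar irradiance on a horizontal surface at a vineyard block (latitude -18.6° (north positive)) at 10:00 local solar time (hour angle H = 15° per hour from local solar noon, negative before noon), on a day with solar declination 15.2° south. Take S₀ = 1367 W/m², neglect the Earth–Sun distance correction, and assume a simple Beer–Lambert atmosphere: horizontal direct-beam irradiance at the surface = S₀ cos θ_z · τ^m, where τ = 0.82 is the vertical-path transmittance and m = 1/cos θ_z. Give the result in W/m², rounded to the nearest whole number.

Hour angle H = 15° × (10 − 12) = -30.00°.
cos θ_z = sin φ sin δ + cos φ cos δ cos H = (-0.3190)(-0.2622) + (0.9478)(0.9650)(0.8660) = 0.8757.
Air mass m = 1/cos θ_z = 1/0.8757 = 1.142; τ^m = 0.82^1.142 = 0.7972.
Surface direct beam = 1367 × 0.8757 × 0.7972 = 954.31 W/m².

954 W/m²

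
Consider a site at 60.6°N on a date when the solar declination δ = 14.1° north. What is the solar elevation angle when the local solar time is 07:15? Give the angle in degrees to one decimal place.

21.4°

Hour angle H = 15° × (7.25 − 12) = -71.25°.
cos θ_z = sin φ sin δ + cos φ cos δ cos H = (0.8712)(0.2436) + (0.4909)(0.9699)(0.3214) = 0.3653.
θ_z = arccos(0.3653) = 68.57°, so the elevation is 90° − 68.57° = 21.43°.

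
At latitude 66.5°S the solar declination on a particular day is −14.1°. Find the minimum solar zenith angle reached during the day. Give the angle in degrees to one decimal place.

At local solar noon the hour angle is zero, so the zenith angle is |φ − δ| = |-66.5° − (-14.1°)| = 52.4°.

52.4°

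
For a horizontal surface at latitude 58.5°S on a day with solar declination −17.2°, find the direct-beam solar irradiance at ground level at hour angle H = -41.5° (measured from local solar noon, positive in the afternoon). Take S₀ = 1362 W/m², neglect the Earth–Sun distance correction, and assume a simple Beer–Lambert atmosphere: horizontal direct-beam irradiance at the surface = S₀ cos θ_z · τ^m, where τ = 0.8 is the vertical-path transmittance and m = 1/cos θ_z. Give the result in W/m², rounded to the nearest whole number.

597 W/m²

With φ = -58.5°, δ = -17.2°, H = -41.50°: sin φ sin δ = 0.2521, cos φ cos δ cos H = 0.3738, so cos θ_z = 0.6259.
Air mass m = 1/cos θ_z = 1/0.6259 = 1.598; τ^m = 0.8^1.598 = 0.7001.
Surface direct beam = 1362 × 0.6259 × 0.7001 = 596.82 W/m².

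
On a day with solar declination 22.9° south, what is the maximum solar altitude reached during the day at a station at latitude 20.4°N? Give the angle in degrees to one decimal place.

At local solar noon the hour angle is zero, so the elevation is 90° − |φ − δ| = 90° − |20.4° − (-22.9°)| = 90° − 43.3° = 46.7°.

46.7°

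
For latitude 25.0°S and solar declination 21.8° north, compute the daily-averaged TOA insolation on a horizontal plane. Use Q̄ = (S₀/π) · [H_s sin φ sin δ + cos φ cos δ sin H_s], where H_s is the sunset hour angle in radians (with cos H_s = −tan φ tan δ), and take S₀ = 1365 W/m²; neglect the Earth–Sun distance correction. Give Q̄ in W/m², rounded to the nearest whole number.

The sunset hour angle satisfies cos H_s = −tan φ tan δ = 0.1865, giving H_s = 79.25°. In radians, H_s = 1.3832.
H_s sin φ sin δ = 1.3832 × -0.4226 × 0.3714 = -0.2171.
cos φ cos δ sin H_s = 0.9063 × 0.9285 × 0.9825 = 0.8268.
Q̄ = (1365/π) × (-0.2171 + 0.8268) = 434.49 × 0.6097 = 264.91 W/m².

265 W/m²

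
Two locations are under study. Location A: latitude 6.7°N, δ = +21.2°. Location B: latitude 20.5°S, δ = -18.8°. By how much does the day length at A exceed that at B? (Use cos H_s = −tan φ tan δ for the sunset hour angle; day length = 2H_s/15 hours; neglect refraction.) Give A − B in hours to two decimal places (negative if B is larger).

A: H_s = arccos(−tan 6.7° · tan 21.2°) = 92.61°, so 2H_s/15 = 12.3480 h.
B: H_s = arccos(−tan -20.5° · tan -18.8°) = 97.31°, so 2H_s/15 = 12.9747 h.
A − B = 12.3480 − 12.9747 = -0.6267 h.

-0.63 h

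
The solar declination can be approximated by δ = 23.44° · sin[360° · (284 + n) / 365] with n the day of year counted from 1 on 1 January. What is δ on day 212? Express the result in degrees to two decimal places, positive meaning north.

360 × (284 + 212) / 365 = 489.205°; sin(489.205°) = 0.7749.
δ = 23.44 × 0.7749 = 18.164° ≈ +18.16°.

+18.16°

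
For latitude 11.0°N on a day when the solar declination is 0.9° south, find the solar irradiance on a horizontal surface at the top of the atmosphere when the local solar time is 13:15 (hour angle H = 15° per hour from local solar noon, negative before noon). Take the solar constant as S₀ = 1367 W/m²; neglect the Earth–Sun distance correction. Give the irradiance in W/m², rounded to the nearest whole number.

1266 W/m²

Hour angle H = 15° × (13.25 − 12) = 18.75°.
With φ = 11.0°, δ = -0.9°, H = 18.75°: sin φ sin δ = -0.0030, cos φ cos δ cos H = 0.9294, so cos θ_z = 0.9264.
Top-of-atmosphere irradiance = S₀ cos θ_z = 1367 × 0.9264 = 1266.39 W/m².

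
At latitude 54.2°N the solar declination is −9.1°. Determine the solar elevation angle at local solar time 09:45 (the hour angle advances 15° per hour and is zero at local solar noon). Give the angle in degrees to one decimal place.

20.6°

Hour angle H = 15° × (9.75 − 12) = -33.75°.
With φ = 54.2°, δ = -9.1°, H = -33.75°: sin φ sin δ = -0.1283, cos φ cos δ cos H = 0.4803, so cos θ_z = 0.3520.
θ_z = arccos(0.3520) = 69.39°, so the elevation is 90° − 69.39° = 20.61°.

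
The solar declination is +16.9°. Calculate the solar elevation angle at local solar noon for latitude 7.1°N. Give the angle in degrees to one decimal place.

At local solar noon the hour angle is zero, so the elevation is 90° − |φ − δ| = 90° − |7.1° − (16.9°)| = 90° − 9.8° = 80.2°.

80.2°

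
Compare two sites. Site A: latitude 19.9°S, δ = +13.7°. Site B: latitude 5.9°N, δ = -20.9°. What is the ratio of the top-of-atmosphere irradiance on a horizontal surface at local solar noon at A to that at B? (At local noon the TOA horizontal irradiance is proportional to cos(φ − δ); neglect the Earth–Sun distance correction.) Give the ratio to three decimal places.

A: cos θ_z = cos(-19.9° − (13.7°)) = 0.8329.
B: cos θ_z = cos(5.9° − (-20.9°)) = 0.8926.
Ratio A/B = 0.8329 / 0.8926 = 0.9331.

0.933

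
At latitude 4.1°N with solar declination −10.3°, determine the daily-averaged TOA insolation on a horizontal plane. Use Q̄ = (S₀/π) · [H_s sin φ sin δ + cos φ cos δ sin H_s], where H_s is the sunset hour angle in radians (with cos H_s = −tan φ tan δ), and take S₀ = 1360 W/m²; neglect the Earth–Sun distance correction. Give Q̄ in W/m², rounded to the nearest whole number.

416 W/m²

cos H_s = −tan(4.1°) · tan(-10.3°) = 0.0130, so H_s = arccos(0.0130) = 89.26°. In radians, H_s = 1.5579.
H_s sin φ sin δ = 1.5579 × 0.0715 × -0.1788 = -0.0199.
cos φ cos δ sin H_s = 0.9974 × 0.9839 × 0.9999 = 0.9812.
Q̄ = (1360/π) × (-0.0199 + 0.9812) = 432.90 × 0.9613 = 416.15 W/m².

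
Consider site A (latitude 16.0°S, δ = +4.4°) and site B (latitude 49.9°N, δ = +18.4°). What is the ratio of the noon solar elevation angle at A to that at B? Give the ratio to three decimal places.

A: 90° − |-16.0 − (4.4)| = 69.60°.
B: 90° − |49.9 − (18.4)| = 58.50°.
Ratio A/B = 69.6000 / 58.5000 = 1.1897.

1.190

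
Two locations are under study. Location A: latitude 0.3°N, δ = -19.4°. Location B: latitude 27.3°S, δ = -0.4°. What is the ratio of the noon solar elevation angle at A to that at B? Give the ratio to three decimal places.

1.114

A: 90° − |0.3 − (-19.4)| = 70.30°.
B: 90° − |-27.3 − (-0.4)| = 63.10°.
Ratio A/B = 70.3000 / 63.1000 = 1.1141.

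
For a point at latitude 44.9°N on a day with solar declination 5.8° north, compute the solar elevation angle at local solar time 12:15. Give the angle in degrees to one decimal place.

50.8°

Hour angle H = 15° × (12.25 − 12) = 3.75°.
cos θ_z = sin(44.9°) sin(5.8°) + cos(44.9°) cos(5.8°) cos(3.75°) = 0.0713 + 0.7032 = 0.7745.
θ_z = arccos(0.7745) = 39.24°, so the elevation is 90° − 39.24° = 50.76°.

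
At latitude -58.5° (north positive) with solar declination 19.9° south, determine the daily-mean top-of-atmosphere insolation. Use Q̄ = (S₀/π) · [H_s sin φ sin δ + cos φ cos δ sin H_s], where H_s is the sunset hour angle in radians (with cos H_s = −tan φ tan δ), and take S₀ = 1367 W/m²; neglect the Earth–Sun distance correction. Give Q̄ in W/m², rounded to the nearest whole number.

−tan φ tan δ = −(-1.6319)(-0.3620) = -0.5907; H_s = arccos(-0.5907) = 126.21°. In radians, H_s = 2.2028.
H_s sin φ sin δ = 2.2028 × -0.8526 × -0.3404 = 0.6393.
cos φ cos δ sin H_s = 0.5225 × 0.9403 × 0.8068 = 0.3964.
Q̄ = (1367/π) × (0.6393 + 0.3964) = 435.13 × 1.0357 = 450.66 W/m².

451 W/m²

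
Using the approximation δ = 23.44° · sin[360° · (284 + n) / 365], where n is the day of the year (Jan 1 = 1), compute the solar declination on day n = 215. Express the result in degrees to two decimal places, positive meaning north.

+17.37°

360 × (284 + 215) / 365 = 492.164°; sin(492.164°) = 0.7412.
δ = 23.44 × 0.7412 = 17.374° ≈ +17.37°.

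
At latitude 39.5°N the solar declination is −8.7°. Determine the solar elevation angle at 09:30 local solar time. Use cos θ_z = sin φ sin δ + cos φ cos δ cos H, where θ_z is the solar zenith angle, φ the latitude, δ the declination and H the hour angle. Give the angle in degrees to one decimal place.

Hour angle H = 15° × (9.5 − 12) = -37.50°.
cos θ_z = sin φ sin δ + cos φ cos δ cos H = (0.6361)(-0.1513) + (0.7716)(0.9885)(0.7934) = 0.5089.
θ_z = arccos(0.5089) = 59.41°, so the elevation is 90° − 59.41° = 30.59°.

30.6°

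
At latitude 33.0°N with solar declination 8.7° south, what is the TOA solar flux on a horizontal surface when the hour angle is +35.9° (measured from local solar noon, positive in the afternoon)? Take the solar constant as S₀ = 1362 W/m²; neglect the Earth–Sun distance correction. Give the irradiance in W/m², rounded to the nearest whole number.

With φ = 33.0°, δ = -8.7°, H = 35.90°: sin φ sin δ = -0.0824, cos φ cos δ cos H = 0.6715, so cos θ_z = 0.5891.
Top-of-atmosphere irradiance = S₀ cos θ_z = 1362 × 0.5891 = 802.35 W/m².

802 W/m²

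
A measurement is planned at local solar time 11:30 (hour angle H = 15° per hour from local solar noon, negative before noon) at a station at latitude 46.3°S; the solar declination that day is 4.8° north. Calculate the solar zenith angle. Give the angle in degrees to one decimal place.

51.5°

Hour angle H = 15° × (11.5 − 12) = -7.50°.
With φ = -46.3°, δ = 4.8°, H = -7.50°: sin φ sin δ = -0.0605, cos φ cos δ cos H = 0.6826, so cos θ_z = 0.6221.
θ_z = arccos(0.6221) = 51.53°.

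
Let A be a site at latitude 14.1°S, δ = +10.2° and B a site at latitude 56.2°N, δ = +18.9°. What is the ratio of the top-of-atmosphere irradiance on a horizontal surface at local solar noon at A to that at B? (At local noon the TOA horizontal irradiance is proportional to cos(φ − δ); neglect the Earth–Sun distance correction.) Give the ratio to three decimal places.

A: cos θ_z = cos(-14.1° − (10.2°)) = 0.9114.
B: cos θ_z = cos(56.2° − (18.9°)) = 0.7955.
Ratio A/B = 0.9114 / 0.7955 = 1.1457.

1.146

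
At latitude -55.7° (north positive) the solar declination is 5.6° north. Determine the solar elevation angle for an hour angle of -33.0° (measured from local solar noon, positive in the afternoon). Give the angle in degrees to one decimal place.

22.9°

cos θ_z = sin(-55.7°) sin(5.6°) + cos(-55.7°) cos(5.6°) cos(-33.00°) = -0.0806 + 0.4704 = 0.3898.
θ_z = arccos(0.3898) = 67.06°, so the elevation is 90° − 67.06° = 22.94°.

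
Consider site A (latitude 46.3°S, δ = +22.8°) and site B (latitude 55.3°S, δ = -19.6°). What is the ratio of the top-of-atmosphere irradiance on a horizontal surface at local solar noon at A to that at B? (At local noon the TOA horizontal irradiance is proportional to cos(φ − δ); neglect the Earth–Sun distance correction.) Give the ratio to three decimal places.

A: cos θ_z = cos(-46.3° − (22.8°)) = 0.3567.
B: cos θ_z = cos(-55.3° − (-19.6°)) = 0.8121.
Ratio A/B = 0.3567 / 0.8121 = 0.4392.

0.439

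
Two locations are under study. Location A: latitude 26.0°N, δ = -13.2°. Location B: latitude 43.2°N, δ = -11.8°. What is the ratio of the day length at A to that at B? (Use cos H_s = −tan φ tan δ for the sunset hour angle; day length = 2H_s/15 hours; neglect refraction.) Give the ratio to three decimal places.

A: H_s = arccos(−tan 26.0° · tan -13.2°) = 83.43°, so 2H_s/15 = 11.1240 h.
B: H_s = arccos(−tan 43.2° · tan -11.8°) = 78.69°, so 2H_s/15 = 10.4920 h.
Ratio A/B = 11.1240 / 10.4920 = 1.0602.

1.060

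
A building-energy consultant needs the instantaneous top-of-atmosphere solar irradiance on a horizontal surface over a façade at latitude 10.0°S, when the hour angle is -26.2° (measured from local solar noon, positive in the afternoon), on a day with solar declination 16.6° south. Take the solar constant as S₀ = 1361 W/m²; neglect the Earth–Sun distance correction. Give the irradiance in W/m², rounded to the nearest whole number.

1220 W/m²

cos θ_z = sin(-10.0°) sin(-16.6°) + cos(-10.0°) cos(-16.6°) cos(-26.20°) = 0.0496 + 0.8468 = 0.8964.
Top-of-atmosphere irradiance = S₀ cos θ_z = 1361 × 0.8964 = 1220.00 W/m².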